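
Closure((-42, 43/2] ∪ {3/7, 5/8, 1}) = [-42, 43/2]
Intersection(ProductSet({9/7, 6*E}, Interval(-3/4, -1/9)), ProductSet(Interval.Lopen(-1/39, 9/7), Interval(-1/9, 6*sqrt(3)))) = ProductSet({9/7}, {-1/9})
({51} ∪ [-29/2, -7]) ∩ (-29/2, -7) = (-29/2, -7)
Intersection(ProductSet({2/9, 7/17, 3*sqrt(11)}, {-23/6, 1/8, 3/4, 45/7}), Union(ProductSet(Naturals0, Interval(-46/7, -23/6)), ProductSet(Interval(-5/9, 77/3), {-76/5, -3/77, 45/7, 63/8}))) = ProductSet({2/9, 7/17, 3*sqrt(11)}, {45/7})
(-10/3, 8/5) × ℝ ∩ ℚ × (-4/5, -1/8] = (ℚ ∩ (-10/3, 8/5)) × (-4/5, -1/8]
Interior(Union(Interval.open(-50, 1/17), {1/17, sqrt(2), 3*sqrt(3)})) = Interval.open(-50, 1/17)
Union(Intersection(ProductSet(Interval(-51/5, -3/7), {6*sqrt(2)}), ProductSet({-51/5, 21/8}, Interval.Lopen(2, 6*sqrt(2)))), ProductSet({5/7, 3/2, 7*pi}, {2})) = Union(ProductSet({-51/5}, {6*sqrt(2)}), ProductSet({5/7, 3/2, 7*pi}, {2}))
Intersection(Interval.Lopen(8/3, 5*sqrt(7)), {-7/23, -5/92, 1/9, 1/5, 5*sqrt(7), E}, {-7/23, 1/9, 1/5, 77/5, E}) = {E}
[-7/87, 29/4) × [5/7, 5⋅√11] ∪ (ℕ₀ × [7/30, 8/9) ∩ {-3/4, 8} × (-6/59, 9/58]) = [-7/87, 29/4) × [5/7, 5⋅√11]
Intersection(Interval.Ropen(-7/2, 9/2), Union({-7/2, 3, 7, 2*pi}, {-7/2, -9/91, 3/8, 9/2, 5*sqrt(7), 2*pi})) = {-7/2, -9/91, 3/8, 3}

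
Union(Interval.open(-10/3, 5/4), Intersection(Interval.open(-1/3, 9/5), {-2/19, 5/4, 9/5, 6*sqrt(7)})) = Interval.Lopen(-10/3, 5/4)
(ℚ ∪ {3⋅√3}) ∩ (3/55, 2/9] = ℚ ∩ (3/55, 2/9]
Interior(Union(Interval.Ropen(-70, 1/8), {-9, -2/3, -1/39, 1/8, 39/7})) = Interval.open(-70, 1/8)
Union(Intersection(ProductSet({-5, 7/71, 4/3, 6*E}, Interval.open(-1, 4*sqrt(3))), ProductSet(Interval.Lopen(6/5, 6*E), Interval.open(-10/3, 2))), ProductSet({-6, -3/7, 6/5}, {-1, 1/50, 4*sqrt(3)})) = Union(ProductSet({4/3, 6*E}, Interval.open(-1, 2)), ProductSet({-6, -3/7, 6/5}, {-1, 1/50, 4*sqrt(3)}))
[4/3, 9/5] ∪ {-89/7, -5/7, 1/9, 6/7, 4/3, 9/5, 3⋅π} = {-89/7, -5/7, 1/9, 6/7, 3⋅π} ∪ [4/3, 9/5]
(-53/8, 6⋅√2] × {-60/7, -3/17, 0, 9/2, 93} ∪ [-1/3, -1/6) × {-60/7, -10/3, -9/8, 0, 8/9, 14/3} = ([-1/3, -1/6) × {-60/7, -10/3, -9/8, 0, 8/9, 14/3}) ∪ ((-53/8, 6⋅√2] × {-60/7, -3/17, 0, 9/2, 93})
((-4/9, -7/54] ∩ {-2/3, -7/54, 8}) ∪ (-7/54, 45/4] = [-7/54, 45/4]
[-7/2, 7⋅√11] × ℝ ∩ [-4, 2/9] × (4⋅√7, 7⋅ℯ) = [-7/2, 2/9] × (4⋅√7, 7⋅ℯ)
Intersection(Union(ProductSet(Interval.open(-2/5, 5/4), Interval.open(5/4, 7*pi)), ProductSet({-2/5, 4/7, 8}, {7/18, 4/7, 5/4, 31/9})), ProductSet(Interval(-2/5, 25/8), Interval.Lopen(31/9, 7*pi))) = ProductSet(Interval.open(-2/5, 5/4), Interval.open(31/9, 7*pi))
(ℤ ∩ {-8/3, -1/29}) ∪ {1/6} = {1/6}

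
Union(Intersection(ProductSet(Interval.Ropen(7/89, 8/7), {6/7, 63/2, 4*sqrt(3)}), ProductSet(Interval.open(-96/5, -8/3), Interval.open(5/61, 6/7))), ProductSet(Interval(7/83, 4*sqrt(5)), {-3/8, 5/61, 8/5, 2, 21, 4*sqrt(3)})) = ProductSet(Interval(7/83, 4*sqrt(5)), {-3/8, 5/61, 8/5, 2, 21, 4*sqrt(3)})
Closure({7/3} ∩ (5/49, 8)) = {7/3}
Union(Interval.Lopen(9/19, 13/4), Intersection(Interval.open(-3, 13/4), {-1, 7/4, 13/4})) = Union({-1}, Interval.Lopen(9/19, 13/4))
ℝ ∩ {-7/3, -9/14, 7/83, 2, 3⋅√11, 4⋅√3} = {-7/3, -9/14, 7/83, 2, 3⋅√11, 4⋅√3}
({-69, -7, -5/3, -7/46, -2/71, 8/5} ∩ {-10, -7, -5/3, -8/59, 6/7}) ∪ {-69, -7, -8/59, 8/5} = {-69, -7, -5/3, -8/59, 8/5}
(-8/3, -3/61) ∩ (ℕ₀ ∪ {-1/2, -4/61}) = {-1/2, -4/61}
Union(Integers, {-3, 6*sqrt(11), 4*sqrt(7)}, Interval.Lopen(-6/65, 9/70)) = Union({6*sqrt(11), 4*sqrt(7)}, Integers, Interval.Lopen(-6/65, 9/70))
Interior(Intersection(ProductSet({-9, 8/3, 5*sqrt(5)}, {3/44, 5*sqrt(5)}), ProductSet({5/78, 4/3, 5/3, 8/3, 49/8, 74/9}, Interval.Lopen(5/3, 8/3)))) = EmptySet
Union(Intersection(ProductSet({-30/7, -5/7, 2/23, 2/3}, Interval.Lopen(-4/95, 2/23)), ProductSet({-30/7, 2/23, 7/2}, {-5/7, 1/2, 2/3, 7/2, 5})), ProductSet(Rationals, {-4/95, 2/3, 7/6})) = ProductSet(Rationals, {-4/95, 2/3, 7/6})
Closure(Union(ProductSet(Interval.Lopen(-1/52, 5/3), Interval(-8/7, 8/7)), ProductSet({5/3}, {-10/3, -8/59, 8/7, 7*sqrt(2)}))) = Union(ProductSet({5/3}, {-10/3, -8/59, 8/7, 7*sqrt(2)}), ProductSet(Interval(-1/52, 5/3), Interval(-8/7, 8/7)))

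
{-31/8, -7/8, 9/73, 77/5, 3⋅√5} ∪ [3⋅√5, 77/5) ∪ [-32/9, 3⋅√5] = {-31/8} ∪ [-32/9, 77/5]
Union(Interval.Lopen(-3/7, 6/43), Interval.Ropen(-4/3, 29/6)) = Interval.Ropen(-4/3, 29/6)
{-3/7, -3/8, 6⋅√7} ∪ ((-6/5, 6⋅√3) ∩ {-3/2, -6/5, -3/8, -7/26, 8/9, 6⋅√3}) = {-3/7, -3/8, -7/26, 8/9, 6⋅√7}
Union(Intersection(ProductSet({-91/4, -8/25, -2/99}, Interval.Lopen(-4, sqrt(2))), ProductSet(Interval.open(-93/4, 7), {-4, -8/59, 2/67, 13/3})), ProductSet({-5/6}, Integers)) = Union(ProductSet({-5/6}, Integers), ProductSet({-91/4, -8/25, -2/99}, {-8/59, 2/67}))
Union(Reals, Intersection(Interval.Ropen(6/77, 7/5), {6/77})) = Reals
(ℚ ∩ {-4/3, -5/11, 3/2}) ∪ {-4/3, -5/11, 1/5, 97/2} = {-4/3, -5/11, 1/5, 3/2, 97/2}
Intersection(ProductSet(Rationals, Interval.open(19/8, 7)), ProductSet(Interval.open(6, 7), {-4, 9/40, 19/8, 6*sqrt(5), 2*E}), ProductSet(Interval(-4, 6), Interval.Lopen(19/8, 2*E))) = EmptySet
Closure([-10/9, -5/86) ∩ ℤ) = {-1}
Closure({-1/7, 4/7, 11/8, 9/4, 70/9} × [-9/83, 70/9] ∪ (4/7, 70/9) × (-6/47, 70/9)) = ({4/7, 70/9} × [-6/47, 70/9]) ∪ ([4/7, 70/9] × {-6/47, 70/9}) ∪ ((4/7, 70/9) × (-6/47, 70/9)) ∪ ({-1/7, 4/7, 11/8, 9/4, 70/9} × [-9/83, 70/9])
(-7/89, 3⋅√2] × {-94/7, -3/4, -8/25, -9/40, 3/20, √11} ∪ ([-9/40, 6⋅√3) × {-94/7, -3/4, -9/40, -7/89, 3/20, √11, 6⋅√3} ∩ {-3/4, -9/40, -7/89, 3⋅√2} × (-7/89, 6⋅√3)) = ({-9/40, -7/89, 3⋅√2} × {3/20, √11}) ∪ ((-7/89, 3⋅√2] × {-94/7, -3/4, -8/25, -9/40, 3/20, √11})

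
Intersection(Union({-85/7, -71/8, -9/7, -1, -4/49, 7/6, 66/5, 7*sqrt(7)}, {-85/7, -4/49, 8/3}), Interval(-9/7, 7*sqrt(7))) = {-9/7, -1, -4/49, 7/6, 8/3, 66/5, 7*sqrt(7)}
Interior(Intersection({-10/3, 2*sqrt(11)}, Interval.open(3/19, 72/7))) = EmptySet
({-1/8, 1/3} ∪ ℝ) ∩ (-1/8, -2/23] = (-1/8, -2/23]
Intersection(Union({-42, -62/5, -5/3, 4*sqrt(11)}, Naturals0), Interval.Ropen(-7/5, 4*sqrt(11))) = Range(0, 14, 1)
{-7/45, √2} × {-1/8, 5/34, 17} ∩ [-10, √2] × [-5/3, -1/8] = {-7/45, √2} × {-1/8}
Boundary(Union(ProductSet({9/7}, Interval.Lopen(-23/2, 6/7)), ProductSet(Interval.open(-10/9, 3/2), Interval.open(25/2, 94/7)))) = Union(ProductSet({9/7}, Interval(-23/2, 6/7)), ProductSet({-10/9, 3/2}, Interval(25/2, 94/7)), ProductSet(Interval(-10/9, 3/2), {25/2, 94/7}))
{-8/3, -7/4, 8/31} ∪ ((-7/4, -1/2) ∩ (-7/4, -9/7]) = {-8/3, 8/31} ∪ [-7/4, -9/7]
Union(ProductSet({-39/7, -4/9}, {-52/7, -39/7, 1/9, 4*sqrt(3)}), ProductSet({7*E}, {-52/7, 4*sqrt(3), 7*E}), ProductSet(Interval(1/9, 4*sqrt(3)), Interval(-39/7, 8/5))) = Union(ProductSet({7*E}, {-52/7, 4*sqrt(3), 7*E}), ProductSet({-39/7, -4/9}, {-52/7, -39/7, 1/9, 4*sqrt(3)}), ProductSet(Interval(1/9, 4*sqrt(3)), Interval(-39/7, 8/5)))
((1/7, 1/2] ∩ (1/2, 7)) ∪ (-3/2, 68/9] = (-3/2, 68/9]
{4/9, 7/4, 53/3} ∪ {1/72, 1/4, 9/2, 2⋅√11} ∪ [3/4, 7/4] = {1/72, 1/4, 4/9, 9/2, 53/3, 2⋅√11} ∪ [3/4, 7/4]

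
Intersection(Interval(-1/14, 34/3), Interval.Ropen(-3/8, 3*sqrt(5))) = Interval.Ropen(-1/14, 3*sqrt(5))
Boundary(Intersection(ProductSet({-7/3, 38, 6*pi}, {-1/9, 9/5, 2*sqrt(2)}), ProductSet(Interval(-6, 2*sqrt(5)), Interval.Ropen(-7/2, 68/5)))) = ProductSet({-7/3}, {-1/9, 9/5, 2*sqrt(2)})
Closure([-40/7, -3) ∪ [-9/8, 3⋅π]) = [-40/7, -3] ∪ [-9/8, 3⋅π]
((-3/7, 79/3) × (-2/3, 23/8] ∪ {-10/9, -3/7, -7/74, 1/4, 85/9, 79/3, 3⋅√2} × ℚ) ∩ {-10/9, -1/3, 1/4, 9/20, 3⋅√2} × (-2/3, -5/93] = ({-1/3, 1/4, 9/20, 3⋅√2} × (-2/3, -5/93]) ∪ ({-10/9, 1/4, 3⋅√2} × (ℚ ∩ (-2/3, -5/93]))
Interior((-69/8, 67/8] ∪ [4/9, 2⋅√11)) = (-69/8, 67/8)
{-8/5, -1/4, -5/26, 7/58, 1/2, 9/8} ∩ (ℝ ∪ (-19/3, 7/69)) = {-8/5, -1/4, -5/26, 7/58, 1/2, 9/8}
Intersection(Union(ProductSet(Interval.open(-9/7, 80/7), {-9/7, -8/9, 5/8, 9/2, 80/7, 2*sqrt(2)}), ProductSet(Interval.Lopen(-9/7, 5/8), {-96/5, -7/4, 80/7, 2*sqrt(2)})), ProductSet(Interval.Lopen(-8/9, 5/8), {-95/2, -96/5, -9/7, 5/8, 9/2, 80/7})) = ProductSet(Interval.Lopen(-8/9, 5/8), {-96/5, -9/7, 5/8, 9/2, 80/7})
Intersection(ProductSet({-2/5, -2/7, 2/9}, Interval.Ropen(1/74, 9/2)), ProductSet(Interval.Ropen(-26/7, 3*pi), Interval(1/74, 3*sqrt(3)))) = ProductSet({-2/5, -2/7, 2/9}, Interval.Ropen(1/74, 9/2))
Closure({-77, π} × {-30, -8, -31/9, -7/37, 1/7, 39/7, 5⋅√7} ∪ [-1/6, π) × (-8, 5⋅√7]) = ({-1/6, π} × [-8, 5⋅√7]) ∪ ([-1/6, π] × {-8, 5⋅√7}) ∪ ([-1/6, π) × (-8, 5⋅√7]) ∪ ({-77, π} × {-30, -8, -31/9, -7/37, 1/7, 39/7, 5⋅√7})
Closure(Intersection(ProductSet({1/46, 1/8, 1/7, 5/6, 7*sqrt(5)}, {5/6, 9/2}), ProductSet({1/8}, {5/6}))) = ProductSet({1/8}, {5/6})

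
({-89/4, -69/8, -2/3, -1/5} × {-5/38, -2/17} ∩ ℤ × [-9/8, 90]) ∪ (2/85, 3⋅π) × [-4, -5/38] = (2/85, 3⋅π) × [-4, -5/38]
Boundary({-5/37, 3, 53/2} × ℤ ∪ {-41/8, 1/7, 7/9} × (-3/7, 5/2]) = ({-5/37, 3, 53/2} × ℤ) ∪ ({-41/8, 1/7, 7/9} × [-3/7, 5/2])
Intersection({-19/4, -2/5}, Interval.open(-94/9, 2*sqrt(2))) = {-19/4, -2/5}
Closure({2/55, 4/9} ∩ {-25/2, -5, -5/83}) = ∅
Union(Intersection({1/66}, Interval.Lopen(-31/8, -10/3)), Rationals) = Rationals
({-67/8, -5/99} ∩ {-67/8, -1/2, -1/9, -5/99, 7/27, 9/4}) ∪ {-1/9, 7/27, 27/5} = {-67/8, -1/9, -5/99, 7/27, 27/5}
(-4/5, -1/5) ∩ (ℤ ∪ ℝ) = (-4/5, -1/5)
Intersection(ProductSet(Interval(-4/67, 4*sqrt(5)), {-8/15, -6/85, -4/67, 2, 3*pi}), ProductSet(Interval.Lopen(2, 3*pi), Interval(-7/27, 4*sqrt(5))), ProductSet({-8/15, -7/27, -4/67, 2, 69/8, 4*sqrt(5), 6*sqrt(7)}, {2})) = ProductSet({69/8, 4*sqrt(5)}, {2})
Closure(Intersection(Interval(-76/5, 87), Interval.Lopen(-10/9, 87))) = Interval(-10/9, 87)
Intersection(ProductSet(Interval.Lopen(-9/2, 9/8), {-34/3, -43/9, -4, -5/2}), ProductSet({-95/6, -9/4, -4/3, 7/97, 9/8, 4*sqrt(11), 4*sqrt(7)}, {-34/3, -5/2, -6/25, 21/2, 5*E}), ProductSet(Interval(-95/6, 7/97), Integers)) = EmptySet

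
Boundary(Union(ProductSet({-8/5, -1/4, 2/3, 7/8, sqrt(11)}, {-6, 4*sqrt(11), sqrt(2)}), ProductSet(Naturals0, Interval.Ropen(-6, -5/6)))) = Union(ProductSet({-8/5, -1/4, 2/3, 7/8, sqrt(11)}, {-6, 4*sqrt(11), sqrt(2)}), ProductSet(Naturals0, Interval(-6, -5/6)))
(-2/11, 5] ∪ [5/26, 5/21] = (-2/11, 5]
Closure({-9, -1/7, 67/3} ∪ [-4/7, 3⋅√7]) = {-9, 67/3} ∪ [-4/7, 3⋅√7]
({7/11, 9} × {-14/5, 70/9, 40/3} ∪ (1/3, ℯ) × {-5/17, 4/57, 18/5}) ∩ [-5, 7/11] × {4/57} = (1/3, 7/11] × {4/57}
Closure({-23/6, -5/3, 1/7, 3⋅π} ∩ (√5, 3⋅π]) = {3⋅π}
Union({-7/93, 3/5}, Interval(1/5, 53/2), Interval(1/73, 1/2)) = Union({-7/93}, Interval(1/73, 53/2))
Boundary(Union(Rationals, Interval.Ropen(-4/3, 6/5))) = Union(Interval(-oo, -4/3), Interval(6/5, oo))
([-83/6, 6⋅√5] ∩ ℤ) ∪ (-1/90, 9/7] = {-13, -12, …, 13} ∪ (-1/90, 9/7]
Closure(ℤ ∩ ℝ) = ℤ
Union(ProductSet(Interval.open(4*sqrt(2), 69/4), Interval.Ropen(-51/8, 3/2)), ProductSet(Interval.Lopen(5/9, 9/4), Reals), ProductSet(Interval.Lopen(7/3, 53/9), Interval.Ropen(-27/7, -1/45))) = Union(ProductSet(Interval.Lopen(5/9, 9/4), Reals), ProductSet(Interval.Lopen(7/3, 53/9), Interval.Ropen(-27/7, -1/45)), ProductSet(Interval.open(4*sqrt(2), 69/4), Interval.Ropen(-51/8, 3/2)))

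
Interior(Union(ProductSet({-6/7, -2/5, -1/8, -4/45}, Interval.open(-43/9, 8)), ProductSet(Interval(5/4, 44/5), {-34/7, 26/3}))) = EmptySet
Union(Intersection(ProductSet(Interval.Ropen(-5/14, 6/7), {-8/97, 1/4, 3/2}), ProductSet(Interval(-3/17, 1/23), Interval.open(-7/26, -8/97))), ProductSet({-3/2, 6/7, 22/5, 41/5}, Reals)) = ProductSet({-3/2, 6/7, 22/5, 41/5}, Reals)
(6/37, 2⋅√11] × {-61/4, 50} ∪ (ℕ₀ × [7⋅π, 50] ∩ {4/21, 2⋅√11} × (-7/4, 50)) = (6/37, 2⋅√11] × {-61/4, 50}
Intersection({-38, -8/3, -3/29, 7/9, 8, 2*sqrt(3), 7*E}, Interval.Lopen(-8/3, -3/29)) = {-3/29}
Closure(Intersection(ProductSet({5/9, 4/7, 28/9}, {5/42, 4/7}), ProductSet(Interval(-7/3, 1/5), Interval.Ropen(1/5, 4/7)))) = EmptySet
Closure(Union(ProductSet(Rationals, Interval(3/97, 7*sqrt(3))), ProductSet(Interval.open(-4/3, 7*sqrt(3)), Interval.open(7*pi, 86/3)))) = Union(ProductSet({-4/3, 7*sqrt(3)}, Interval(7*pi, 86/3)), ProductSet(Interval(-4/3, 7*sqrt(3)), {86/3, 7*pi}), ProductSet(Interval.open(-4/3, 7*sqrt(3)), Interval.open(7*pi, 86/3)), ProductSet(Reals, Interval(3/97, 7*sqrt(3))))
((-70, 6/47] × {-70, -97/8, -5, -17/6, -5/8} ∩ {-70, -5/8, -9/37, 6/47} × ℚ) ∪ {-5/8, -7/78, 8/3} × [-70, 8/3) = ({-5/8, -7/78, 8/3} × [-70, 8/3)) ∪ ({-5/8, -9/37, 6/47} × {-70, -97/8, -5, -17/6, -5/8})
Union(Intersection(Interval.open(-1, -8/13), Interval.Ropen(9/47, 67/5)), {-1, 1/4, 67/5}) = {-1, 1/4, 67/5}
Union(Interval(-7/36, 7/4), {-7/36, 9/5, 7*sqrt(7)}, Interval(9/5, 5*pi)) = Union({7*sqrt(7)}, Interval(-7/36, 7/4), Interval(9/5, 5*pi))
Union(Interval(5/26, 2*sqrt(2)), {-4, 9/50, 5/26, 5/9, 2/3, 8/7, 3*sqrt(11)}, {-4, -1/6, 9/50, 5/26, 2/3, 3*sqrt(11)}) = Union({-4, -1/6, 9/50, 3*sqrt(11)}, Interval(5/26, 2*sqrt(2)))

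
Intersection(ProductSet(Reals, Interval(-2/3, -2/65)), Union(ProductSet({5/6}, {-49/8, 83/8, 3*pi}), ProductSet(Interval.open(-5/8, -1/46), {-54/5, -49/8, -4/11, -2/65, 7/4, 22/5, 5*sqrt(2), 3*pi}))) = ProductSet(Interval.open(-5/8, -1/46), {-4/11, -2/65})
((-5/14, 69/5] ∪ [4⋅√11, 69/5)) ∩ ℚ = ℚ ∩ (-5/14, 69/5]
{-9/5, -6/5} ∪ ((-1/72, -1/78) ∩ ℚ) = {-9/5, -6/5} ∪ (ℚ ∩ (-1/72, -1/78))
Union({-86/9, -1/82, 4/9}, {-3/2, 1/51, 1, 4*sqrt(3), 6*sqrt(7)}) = {-86/9, -3/2, -1/82, 1/51, 4/9, 1, 4*sqrt(3), 6*sqrt(7)}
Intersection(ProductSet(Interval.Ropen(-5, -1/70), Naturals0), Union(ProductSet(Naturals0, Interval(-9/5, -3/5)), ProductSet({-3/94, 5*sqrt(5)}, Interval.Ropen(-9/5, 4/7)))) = ProductSet({-3/94}, Range(0, 1, 1))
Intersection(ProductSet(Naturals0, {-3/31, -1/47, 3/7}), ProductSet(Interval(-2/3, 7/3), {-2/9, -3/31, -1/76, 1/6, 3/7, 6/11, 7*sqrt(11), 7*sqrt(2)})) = ProductSet(Range(0, 3, 1), {-3/31, 3/7})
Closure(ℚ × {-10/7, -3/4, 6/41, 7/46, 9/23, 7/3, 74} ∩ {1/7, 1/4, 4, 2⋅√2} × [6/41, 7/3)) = {1/7, 1/4, 4} × {6/41, 7/46, 9/23}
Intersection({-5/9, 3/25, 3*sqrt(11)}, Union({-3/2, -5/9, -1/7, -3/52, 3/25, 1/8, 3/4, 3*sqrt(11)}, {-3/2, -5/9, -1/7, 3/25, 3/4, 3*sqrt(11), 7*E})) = {-5/9, 3/25, 3*sqrt(11)}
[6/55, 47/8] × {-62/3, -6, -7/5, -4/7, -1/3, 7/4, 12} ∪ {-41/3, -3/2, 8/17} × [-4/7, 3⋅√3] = ({-41/3, -3/2, 8/17} × [-4/7, 3⋅√3]) ∪ ([6/55, 47/8] × {-62/3, -6, -7/5, -4/7, -1/3, 7/4, 12})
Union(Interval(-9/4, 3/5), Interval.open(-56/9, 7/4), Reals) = Interval(-oo, oo)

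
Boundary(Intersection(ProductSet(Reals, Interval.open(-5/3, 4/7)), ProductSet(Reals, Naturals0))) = ProductSet(Reals, Range(0, 1, 1))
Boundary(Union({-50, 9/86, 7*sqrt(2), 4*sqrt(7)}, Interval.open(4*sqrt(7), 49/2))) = {-50, 9/86, 49/2, 7*sqrt(2), 4*sqrt(7)}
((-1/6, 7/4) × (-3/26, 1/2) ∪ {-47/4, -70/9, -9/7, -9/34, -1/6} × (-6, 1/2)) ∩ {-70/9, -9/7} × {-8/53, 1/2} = {-70/9, -9/7} × {-8/53}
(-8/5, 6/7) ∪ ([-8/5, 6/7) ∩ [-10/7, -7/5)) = (-8/5, 6/7)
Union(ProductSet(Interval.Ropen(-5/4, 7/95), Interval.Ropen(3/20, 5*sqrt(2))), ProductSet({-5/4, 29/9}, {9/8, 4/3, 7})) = Union(ProductSet({-5/4, 29/9}, {9/8, 4/3, 7}), ProductSet(Interval.Ropen(-5/4, 7/95), Interval.Ropen(3/20, 5*sqrt(2))))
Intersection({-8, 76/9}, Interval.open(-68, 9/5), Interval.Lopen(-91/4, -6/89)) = {-8}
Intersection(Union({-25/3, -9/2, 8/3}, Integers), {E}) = EmptySet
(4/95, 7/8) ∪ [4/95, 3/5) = [4/95, 7/8)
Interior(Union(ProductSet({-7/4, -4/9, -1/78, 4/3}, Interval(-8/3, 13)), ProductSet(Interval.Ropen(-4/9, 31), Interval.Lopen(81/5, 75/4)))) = ProductSet(Interval.open(-4/9, 31), Interval.open(81/5, 75/4))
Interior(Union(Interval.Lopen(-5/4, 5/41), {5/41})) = Interval.open(-5/4, 5/41)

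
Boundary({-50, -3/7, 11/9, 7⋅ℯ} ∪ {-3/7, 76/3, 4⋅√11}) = {-50, -3/7, 11/9, 76/3, 4⋅√11, 7⋅ℯ}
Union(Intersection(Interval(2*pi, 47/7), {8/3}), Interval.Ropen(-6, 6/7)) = Interval.Ropen(-6, 6/7)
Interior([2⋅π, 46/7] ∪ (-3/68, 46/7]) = (-3/68, 46/7)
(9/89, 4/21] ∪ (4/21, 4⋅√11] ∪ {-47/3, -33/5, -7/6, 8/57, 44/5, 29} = {-47/3, -33/5, -7/6, 29} ∪ (9/89, 4⋅√11]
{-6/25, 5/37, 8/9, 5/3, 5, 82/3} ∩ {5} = {5}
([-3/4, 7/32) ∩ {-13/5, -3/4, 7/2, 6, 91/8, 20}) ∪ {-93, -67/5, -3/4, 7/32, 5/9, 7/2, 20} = {-93, -67/5, -3/4, 7/32, 5/9, 7/2, 20}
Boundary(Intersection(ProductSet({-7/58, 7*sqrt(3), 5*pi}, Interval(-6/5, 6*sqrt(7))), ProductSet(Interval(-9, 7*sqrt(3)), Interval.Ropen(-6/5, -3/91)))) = ProductSet({-7/58, 7*sqrt(3)}, Interval(-6/5, -3/91))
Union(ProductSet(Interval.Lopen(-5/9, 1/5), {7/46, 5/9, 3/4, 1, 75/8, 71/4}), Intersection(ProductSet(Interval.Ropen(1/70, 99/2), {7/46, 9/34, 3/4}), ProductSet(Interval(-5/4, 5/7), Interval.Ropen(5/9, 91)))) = Union(ProductSet(Interval.Lopen(-5/9, 1/5), {7/46, 5/9, 3/4, 1, 75/8, 71/4}), ProductSet(Interval(1/70, 5/7), {3/4}))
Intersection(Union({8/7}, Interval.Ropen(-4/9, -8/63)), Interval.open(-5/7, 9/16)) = Interval.Ropen(-4/9, -8/63)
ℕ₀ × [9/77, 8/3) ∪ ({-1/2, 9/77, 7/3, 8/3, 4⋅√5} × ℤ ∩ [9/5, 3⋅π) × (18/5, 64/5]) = (ℕ₀ × [9/77, 8/3)) ∪ ({7/3, 8/3, 4⋅√5} × {4, 5, …, 12})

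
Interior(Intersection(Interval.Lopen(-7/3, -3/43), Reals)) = Interval.open(-7/3, -3/43)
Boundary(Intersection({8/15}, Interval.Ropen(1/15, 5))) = {8/15}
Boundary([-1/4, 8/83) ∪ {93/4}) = {-1/4, 8/83, 93/4}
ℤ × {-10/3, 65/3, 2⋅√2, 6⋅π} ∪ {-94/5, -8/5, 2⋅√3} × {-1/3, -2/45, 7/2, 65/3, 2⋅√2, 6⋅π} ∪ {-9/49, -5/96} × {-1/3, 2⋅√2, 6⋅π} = (ℤ × {-10/3, 65/3, 2⋅√2, 6⋅π}) ∪ ({-9/49, -5/96} × {-1/3, 2⋅√2, 6⋅π}) ∪ ({-94/5, -8/5, 2⋅√3} × {-1/3, -2/45, 7/2, 65/3, 2⋅√2, 6⋅π})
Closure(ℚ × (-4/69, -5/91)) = ℝ × [-4/69, -5/91]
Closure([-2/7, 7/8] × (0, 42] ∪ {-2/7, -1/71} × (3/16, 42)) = [-2/7, 7/8] × [0, 42]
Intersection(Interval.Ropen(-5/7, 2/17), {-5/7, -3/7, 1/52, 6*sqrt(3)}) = {-5/7, -3/7, 1/52}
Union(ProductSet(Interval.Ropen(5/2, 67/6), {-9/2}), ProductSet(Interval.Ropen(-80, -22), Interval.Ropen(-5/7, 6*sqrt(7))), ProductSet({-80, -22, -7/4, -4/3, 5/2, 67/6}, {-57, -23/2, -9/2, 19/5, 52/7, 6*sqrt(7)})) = Union(ProductSet({-80, -22, -7/4, -4/3, 5/2, 67/6}, {-57, -23/2, -9/2, 19/5, 52/7, 6*sqrt(7)}), ProductSet(Interval.Ropen(-80, -22), Interval.Ropen(-5/7, 6*sqrt(7))), ProductSet(Interval.Ropen(5/2, 67/6), {-9/2}))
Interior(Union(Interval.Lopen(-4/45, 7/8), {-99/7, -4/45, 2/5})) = Interval.open(-4/45, 7/8)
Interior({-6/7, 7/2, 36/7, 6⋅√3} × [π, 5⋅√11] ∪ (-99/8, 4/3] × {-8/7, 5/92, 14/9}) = ∅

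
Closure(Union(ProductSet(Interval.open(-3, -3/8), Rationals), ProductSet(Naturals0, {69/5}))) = Union(ProductSet(Interval(-3, -3/8), Reals), ProductSet(Naturals0, {69/5}))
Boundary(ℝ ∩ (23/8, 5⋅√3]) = {23/8, 5⋅√3}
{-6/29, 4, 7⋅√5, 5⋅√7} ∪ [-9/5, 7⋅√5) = [-9/5, 7⋅√5]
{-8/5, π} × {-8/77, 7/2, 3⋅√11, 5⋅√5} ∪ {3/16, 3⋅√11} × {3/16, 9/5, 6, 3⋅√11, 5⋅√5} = ({-8/5, π} × {-8/77, 7/2, 3⋅√11, 5⋅√5}) ∪ ({3/16, 3⋅√11} × {3/16, 9/5, 6, 3⋅√11, 5⋅√5})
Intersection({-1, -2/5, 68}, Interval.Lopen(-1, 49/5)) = {-2/5}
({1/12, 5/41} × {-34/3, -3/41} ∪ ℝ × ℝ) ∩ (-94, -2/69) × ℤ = (-94, -2/69) × ℤ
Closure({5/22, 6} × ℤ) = {5/22, 6} × ℤ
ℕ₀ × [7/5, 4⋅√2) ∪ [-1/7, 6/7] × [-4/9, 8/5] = ([-1/7, 6/7] × [-4/9, 8/5]) ∪ (ℕ₀ × [7/5, 4⋅√2))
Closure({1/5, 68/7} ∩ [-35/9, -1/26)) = ∅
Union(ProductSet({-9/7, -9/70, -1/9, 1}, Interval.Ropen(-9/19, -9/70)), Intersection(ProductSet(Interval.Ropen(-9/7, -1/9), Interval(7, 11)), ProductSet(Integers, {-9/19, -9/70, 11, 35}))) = Union(ProductSet({-9/7, -9/70, -1/9, 1}, Interval.Ropen(-9/19, -9/70)), ProductSet(Range(-1, 0, 1), {11}))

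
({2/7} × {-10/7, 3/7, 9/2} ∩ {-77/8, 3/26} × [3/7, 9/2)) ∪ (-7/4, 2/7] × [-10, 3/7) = (-7/4, 2/7] × [-10, 3/7)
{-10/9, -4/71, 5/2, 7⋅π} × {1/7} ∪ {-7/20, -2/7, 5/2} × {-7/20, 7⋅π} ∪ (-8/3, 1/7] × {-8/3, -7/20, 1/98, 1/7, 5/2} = ({-7/20, -2/7, 5/2} × {-7/20, 7⋅π}) ∪ ({-10/9, -4/71, 5/2, 7⋅π} × {1/7}) ∪ ((-8/3, 1/7] × {-8/3, -7/20, 1/98, 1/7, 5/2})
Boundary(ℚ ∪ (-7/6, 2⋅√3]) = (-∞, -7/6] ∪ [2⋅√3, ∞)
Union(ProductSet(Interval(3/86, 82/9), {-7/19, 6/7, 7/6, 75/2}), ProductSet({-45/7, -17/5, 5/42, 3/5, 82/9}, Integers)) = Union(ProductSet({-45/7, -17/5, 5/42, 3/5, 82/9}, Integers), ProductSet(Interval(3/86, 82/9), {-7/19, 6/7, 7/6, 75/2}))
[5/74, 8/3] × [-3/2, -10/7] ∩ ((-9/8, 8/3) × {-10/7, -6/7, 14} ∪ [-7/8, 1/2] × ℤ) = [5/74, 8/3) × {-10/7}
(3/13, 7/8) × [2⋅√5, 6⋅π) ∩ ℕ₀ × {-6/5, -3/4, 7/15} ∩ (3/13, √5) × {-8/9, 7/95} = ∅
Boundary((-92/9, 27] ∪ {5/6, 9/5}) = {-92/9, 27}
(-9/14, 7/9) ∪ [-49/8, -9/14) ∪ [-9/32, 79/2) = [-49/8, -9/14) ∪ (-9/14, 79/2)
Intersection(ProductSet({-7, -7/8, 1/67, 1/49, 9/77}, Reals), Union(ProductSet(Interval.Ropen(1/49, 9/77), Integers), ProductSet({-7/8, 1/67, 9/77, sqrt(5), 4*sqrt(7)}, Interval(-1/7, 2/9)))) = Union(ProductSet({1/49}, Integers), ProductSet({-7/8, 1/67, 9/77}, Interval(-1/7, 2/9)))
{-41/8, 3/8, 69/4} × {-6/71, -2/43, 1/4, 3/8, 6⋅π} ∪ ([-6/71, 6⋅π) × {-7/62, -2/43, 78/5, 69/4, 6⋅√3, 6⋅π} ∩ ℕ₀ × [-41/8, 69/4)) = ({-41/8, 3/8, 69/4} × {-6/71, -2/43, 1/4, 3/8, 6⋅π}) ∪ ({0, 1, …, 18} × {-7/62, -2/43, 78/5, 6⋅√3})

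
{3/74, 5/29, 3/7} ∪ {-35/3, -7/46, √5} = {-35/3, -7/46, 3/74, 5/29, 3/7, √5}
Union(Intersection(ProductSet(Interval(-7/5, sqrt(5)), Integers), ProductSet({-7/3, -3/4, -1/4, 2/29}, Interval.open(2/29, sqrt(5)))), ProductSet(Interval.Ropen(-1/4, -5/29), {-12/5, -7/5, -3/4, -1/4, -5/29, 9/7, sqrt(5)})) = Union(ProductSet({-3/4, -1/4, 2/29}, Range(1, 3, 1)), ProductSet(Interval.Ropen(-1/4, -5/29), {-12/5, -7/5, -3/4, -1/4, -5/29, 9/7, sqrt(5)}))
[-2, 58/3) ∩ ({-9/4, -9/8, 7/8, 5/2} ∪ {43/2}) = {-9/8, 7/8, 5/2}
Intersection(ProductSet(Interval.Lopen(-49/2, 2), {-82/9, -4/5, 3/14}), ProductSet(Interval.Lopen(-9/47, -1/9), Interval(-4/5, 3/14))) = ProductSet(Interval.Lopen(-9/47, -1/9), {-4/5, 3/14})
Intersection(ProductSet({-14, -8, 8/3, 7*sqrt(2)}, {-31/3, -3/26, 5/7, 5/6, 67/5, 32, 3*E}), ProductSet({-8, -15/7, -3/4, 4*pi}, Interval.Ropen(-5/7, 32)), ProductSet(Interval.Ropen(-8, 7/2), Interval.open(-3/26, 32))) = ProductSet({-8}, {5/7, 5/6, 67/5, 3*E})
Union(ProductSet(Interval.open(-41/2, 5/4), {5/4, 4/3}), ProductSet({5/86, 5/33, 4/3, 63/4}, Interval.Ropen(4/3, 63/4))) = Union(ProductSet({5/86, 5/33, 4/3, 63/4}, Interval.Ropen(4/3, 63/4)), ProductSet(Interval.open(-41/2, 5/4), {5/4, 4/3}))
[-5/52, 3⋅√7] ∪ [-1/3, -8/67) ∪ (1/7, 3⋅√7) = [-1/3, -8/67) ∪ [-5/52, 3⋅√7]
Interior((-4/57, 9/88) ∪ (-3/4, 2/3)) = (-3/4, 2/3)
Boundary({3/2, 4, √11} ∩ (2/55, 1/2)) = ∅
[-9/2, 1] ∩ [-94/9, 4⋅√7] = [-9/2, 1]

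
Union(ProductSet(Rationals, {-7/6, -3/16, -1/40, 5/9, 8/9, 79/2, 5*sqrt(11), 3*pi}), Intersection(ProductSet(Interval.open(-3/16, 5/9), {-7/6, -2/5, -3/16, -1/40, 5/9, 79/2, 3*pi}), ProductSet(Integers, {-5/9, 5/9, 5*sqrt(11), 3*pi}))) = ProductSet(Rationals, {-7/6, -3/16, -1/40, 5/9, 8/9, 79/2, 5*sqrt(11), 3*pi})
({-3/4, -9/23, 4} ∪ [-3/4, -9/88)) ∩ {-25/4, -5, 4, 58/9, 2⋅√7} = {4}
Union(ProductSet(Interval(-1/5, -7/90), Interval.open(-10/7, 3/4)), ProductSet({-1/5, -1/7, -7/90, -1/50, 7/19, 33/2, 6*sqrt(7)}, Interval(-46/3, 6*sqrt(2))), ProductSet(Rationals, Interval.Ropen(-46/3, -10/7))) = Union(ProductSet({-1/5, -1/7, -7/90, -1/50, 7/19, 33/2, 6*sqrt(7)}, Interval(-46/3, 6*sqrt(2))), ProductSet(Interval(-1/5, -7/90), Interval.open(-10/7, 3/4)), ProductSet(Rationals, Interval.Ropen(-46/3, -10/7)))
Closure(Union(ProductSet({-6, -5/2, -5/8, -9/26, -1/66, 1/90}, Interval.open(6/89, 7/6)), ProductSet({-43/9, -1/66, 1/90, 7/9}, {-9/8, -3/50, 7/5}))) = Union(ProductSet({-43/9, -1/66, 1/90, 7/9}, {-9/8, -3/50, 7/5}), ProductSet({-6, -5/2, -5/8, -9/26, -1/66, 1/90}, Interval(6/89, 7/6)))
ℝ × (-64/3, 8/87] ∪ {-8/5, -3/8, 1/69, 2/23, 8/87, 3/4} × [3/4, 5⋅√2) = (ℝ × (-64/3, 8/87]) ∪ ({-8/5, -3/8, 1/69, 2/23, 8/87, 3/4} × [3/4, 5⋅√2))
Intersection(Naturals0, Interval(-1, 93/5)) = Range(0, 19, 1)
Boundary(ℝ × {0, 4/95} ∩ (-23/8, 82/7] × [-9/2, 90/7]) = [-23/8, 82/7] × {0, 4/95}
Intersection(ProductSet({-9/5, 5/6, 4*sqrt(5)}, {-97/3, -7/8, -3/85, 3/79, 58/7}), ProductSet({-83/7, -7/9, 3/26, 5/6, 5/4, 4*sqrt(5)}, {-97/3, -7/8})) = ProductSet({5/6, 4*sqrt(5)}, {-97/3, -7/8})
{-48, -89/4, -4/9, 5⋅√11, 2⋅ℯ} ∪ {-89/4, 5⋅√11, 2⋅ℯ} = {-48, -89/4, -4/9, 5⋅√11, 2⋅ℯ}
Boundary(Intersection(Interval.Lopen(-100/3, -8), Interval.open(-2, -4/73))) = EmptySet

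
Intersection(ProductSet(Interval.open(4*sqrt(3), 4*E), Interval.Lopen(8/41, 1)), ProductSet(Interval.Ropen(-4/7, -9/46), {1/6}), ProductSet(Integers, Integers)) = EmptySet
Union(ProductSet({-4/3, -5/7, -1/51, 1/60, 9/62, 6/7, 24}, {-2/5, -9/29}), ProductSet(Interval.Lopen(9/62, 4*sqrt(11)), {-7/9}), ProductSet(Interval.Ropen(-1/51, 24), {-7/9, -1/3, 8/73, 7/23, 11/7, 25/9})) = Union(ProductSet({-4/3, -5/7, -1/51, 1/60, 9/62, 6/7, 24}, {-2/5, -9/29}), ProductSet(Interval.Ropen(-1/51, 24), {-7/9, -1/3, 8/73, 7/23, 11/7, 25/9}))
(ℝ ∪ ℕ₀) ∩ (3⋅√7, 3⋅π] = (3⋅√7, 3⋅π]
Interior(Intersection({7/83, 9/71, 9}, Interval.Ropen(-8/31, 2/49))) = EmptySet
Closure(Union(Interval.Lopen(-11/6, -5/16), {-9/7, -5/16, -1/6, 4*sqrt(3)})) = Union({-1/6, 4*sqrt(3)}, Interval(-11/6, -5/16))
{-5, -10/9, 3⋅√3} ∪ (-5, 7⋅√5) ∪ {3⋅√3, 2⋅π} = [-5, 7⋅√5)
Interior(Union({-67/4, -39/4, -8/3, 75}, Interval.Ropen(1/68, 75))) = Interval.open(1/68, 75)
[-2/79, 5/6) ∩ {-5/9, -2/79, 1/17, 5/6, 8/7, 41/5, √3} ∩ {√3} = ∅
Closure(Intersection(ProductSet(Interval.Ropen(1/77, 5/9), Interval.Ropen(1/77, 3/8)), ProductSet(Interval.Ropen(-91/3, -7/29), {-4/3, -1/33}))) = EmptySet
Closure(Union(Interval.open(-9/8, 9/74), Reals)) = Interval(-oo, oo)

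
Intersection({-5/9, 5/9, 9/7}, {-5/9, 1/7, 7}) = {-5/9}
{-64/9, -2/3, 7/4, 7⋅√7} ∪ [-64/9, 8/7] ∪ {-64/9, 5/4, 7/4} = [-64/9, 8/7] ∪ {5/4, 7/4, 7⋅√7}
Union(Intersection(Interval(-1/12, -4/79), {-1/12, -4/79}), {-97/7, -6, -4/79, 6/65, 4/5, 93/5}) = {-97/7, -6, -1/12, -4/79, 6/65, 4/5, 93/5}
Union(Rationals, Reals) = Reals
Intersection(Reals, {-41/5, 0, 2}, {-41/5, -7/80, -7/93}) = {-41/5}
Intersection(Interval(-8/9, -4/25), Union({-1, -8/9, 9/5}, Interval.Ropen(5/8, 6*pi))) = {-8/9}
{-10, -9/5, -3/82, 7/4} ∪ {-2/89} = {-10, -9/5, -3/82, -2/89, 7/4}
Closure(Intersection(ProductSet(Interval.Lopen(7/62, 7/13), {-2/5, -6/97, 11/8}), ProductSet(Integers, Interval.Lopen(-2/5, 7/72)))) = EmptySet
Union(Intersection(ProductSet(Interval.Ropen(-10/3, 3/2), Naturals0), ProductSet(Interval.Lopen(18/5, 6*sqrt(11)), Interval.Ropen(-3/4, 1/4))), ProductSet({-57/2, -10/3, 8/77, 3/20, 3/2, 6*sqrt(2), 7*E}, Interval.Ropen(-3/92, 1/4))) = ProductSet({-57/2, -10/3, 8/77, 3/20, 3/2, 6*sqrt(2), 7*E}, Interval.Ropen(-3/92, 1/4))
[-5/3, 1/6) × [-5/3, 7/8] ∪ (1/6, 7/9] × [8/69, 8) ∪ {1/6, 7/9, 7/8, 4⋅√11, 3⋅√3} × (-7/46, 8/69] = ([-5/3, 1/6) × [-5/3, 7/8]) ∪ ((1/6, 7/9] × [8/69, 8)) ∪ ({1/6, 7/9, 7/8, 4⋅√11, 3⋅√3} × (-7/46, 8/69])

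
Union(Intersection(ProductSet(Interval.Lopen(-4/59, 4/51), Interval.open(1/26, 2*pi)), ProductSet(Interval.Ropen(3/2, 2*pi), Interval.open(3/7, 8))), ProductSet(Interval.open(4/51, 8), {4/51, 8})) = ProductSet(Interval.open(4/51, 8), {4/51, 8})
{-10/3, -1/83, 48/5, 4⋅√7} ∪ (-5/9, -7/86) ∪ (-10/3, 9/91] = [-10/3, 9/91] ∪ {48/5, 4⋅√7}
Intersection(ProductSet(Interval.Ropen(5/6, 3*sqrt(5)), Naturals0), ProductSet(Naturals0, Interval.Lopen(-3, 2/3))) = ProductSet(Range(1, 7, 1), Range(0, 1, 1))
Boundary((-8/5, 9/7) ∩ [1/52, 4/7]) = {1/52, 4/7}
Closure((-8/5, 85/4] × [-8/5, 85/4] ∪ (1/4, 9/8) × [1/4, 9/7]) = [-8/5, 85/4] × [-8/5, 85/4]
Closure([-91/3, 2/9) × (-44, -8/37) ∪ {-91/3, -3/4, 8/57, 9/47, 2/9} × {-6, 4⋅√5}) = ([-91/3, 2/9] × {-44, -8/37}) ∪ ([-91/3, 2/9) × (-44, -8/37)) ∪ ({-91/3, -3/4, 8/57, 9/47, 2/9} × {-6, 4⋅√5}) ∪ ({-91/3, 2/9} × ([-44, -8/37] ∪ {4⋅√5}))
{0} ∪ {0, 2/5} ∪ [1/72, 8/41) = {0, 2/5} ∪ [1/72, 8/41)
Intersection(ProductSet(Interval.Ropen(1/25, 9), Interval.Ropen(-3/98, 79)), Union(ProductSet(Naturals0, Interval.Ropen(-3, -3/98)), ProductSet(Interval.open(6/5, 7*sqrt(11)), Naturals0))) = ProductSet(Interval.open(6/5, 9), Range(0, 79, 1))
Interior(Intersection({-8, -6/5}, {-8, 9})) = EmptySet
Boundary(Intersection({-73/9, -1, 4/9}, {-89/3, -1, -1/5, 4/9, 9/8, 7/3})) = {-1, 4/9}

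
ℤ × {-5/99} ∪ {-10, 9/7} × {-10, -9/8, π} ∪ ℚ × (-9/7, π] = (ℚ × (-9/7, π]) ∪ ({-10, 9/7} × {-10, -9/8, π})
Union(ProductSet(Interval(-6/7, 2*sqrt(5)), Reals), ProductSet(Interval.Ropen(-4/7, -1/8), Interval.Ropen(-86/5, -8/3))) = ProductSet(Interval(-6/7, 2*sqrt(5)), Reals)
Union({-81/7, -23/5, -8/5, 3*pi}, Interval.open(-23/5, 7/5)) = Union({-81/7, 3*pi}, Interval.Ropen(-23/5, 7/5))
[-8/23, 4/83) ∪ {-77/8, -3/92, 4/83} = {-77/8} ∪ [-8/23, 4/83]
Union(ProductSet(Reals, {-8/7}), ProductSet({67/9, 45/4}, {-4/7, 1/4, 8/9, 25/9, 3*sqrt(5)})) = Union(ProductSet({67/9, 45/4}, {-4/7, 1/4, 8/9, 25/9, 3*sqrt(5)}), ProductSet(Reals, {-8/7}))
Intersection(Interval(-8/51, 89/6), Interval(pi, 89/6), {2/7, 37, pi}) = {pi}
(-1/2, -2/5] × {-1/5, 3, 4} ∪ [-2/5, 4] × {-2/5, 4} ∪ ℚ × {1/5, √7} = (ℚ × {1/5, √7}) ∪ ([-2/5, 4] × {-2/5, 4}) ∪ ((-1/2, -2/5] × {-1/5, 3, 4})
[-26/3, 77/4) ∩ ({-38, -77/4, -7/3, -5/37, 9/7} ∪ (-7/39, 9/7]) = {-7/3} ∪ (-7/39, 9/7]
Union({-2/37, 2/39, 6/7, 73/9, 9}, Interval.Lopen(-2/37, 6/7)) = Union({73/9, 9}, Interval(-2/37, 6/7))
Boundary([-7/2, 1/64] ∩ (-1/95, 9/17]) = {-1/95, 1/64}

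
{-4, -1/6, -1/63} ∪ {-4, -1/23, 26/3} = {-4, -1/6, -1/23, -1/63, 26/3}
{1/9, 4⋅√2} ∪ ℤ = ℤ ∪ {1/9, 4⋅√2}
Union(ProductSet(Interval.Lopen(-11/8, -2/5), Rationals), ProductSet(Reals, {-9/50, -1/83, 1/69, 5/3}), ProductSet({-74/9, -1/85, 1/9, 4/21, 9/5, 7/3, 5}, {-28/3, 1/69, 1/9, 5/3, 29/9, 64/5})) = Union(ProductSet({-74/9, -1/85, 1/9, 4/21, 9/5, 7/3, 5}, {-28/3, 1/69, 1/9, 5/3, 29/9, 64/5}), ProductSet(Interval.Lopen(-11/8, -2/5), Rationals), ProductSet(Reals, {-9/50, -1/83, 1/69, 5/3}))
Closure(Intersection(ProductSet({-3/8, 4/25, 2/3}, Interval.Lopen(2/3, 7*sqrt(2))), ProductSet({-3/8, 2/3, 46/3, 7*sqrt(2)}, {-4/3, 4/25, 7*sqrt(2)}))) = ProductSet({-3/8, 2/3}, {7*sqrt(2)})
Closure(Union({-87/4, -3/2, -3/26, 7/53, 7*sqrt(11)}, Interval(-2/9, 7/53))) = Union({-87/4, -3/2, 7*sqrt(11)}, Interval(-2/9, 7/53))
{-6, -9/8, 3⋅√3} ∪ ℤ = ℤ ∪ {-9/8, 3⋅√3}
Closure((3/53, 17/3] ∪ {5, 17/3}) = [3/53, 17/3]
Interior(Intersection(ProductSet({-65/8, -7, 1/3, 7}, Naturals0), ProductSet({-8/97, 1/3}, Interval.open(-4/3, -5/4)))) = EmptySet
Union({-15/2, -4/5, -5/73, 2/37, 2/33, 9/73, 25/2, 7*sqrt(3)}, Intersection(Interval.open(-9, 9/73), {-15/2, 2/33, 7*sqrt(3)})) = {-15/2, -4/5, -5/73, 2/37, 2/33, 9/73, 25/2, 7*sqrt(3)}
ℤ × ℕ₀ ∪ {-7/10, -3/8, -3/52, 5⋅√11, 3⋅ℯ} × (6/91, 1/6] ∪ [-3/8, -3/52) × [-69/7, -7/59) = (ℤ × ℕ₀) ∪ ([-3/8, -3/52) × [-69/7, -7/59)) ∪ ({-7/10, -3/8, -3/52, 5⋅√11, 3⋅ℯ} × (6/91, 1/6])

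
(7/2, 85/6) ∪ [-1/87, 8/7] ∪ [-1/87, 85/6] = [-1/87, 85/6]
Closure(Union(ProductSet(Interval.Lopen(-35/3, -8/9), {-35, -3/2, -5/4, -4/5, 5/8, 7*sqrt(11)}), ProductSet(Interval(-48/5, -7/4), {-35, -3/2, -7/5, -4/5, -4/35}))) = Union(ProductSet(Interval(-35/3, -8/9), {-35, -3/2, -5/4, -4/5, 5/8, 7*sqrt(11)}), ProductSet(Interval(-48/5, -7/4), {-35, -3/2, -7/5, -4/5, -4/35}))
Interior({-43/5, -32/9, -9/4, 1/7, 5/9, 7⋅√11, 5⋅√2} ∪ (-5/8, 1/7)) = (-5/8, 1/7)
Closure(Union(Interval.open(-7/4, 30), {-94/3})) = Union({-94/3}, Interval(-7/4, 30))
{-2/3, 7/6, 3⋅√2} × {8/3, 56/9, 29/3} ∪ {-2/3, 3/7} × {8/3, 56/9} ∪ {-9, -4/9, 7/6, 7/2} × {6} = ({-2/3, 3/7} × {8/3, 56/9}) ∪ ({-9, -4/9, 7/6, 7/2} × {6}) ∪ ({-2/3, 7/6, 3⋅√2} × {8/3, 56/9, 29/3})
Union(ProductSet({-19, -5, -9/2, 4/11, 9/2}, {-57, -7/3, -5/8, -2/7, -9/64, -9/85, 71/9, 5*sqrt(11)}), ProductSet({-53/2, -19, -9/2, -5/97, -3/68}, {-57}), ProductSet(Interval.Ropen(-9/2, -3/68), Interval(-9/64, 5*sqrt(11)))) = Union(ProductSet({-53/2, -19, -9/2, -5/97, -3/68}, {-57}), ProductSet({-19, -5, -9/2, 4/11, 9/2}, {-57, -7/3, -5/8, -2/7, -9/64, -9/85, 71/9, 5*sqrt(11)}), ProductSet(Interval.Ropen(-9/2, -3/68), Interval(-9/64, 5*sqrt(11))))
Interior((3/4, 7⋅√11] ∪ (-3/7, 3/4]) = (-3/7, 7⋅√11)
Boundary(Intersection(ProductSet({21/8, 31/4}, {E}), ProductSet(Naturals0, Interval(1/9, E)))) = EmptySet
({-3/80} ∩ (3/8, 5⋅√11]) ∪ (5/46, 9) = (5/46, 9)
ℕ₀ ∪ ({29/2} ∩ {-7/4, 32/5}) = ℕ₀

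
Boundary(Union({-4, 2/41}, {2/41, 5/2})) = {-4, 2/41, 5/2}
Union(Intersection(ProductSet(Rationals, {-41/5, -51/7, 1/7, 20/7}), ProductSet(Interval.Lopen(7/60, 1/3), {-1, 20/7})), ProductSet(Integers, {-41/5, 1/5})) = Union(ProductSet(Integers, {-41/5, 1/5}), ProductSet(Intersection(Interval.Lopen(7/60, 1/3), Rationals), {20/7}))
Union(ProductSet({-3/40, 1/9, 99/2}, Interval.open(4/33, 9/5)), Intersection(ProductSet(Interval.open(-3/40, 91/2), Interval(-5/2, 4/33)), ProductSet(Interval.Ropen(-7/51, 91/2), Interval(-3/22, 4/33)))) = Union(ProductSet({-3/40, 1/9, 99/2}, Interval.open(4/33, 9/5)), ProductSet(Interval.open(-3/40, 91/2), Interval(-3/22, 4/33)))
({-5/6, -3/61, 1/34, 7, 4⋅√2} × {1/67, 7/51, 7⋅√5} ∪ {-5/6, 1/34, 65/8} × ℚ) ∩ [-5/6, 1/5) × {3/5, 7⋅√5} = ({-5/6, 1/34} × {3/5}) ∪ ({-5/6, -3/61, 1/34} × {7⋅√5})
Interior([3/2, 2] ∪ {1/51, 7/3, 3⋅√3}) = (3/2, 2)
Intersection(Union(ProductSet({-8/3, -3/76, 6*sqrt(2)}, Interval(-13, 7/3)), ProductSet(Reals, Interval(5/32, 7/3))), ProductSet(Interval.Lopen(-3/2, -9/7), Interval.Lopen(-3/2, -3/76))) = EmptySet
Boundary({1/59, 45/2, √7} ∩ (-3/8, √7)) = {1/59}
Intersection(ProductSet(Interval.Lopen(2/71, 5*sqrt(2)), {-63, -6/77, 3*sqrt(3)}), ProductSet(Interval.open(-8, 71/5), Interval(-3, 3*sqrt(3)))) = ProductSet(Interval.Lopen(2/71, 5*sqrt(2)), {-6/77, 3*sqrt(3)})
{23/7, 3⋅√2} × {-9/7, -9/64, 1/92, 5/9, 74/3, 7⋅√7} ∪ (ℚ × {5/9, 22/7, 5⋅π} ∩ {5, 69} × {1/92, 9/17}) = {23/7, 3⋅√2} × {-9/7, -9/64, 1/92, 5/9, 74/3, 7⋅√7}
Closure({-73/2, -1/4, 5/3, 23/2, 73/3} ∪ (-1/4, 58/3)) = {-73/2, 73/3} ∪ [-1/4, 58/3]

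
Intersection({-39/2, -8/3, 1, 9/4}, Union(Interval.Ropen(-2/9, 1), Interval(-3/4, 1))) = {1}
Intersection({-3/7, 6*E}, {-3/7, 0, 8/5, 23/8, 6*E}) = {-3/7, 6*E}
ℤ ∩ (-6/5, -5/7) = {-1}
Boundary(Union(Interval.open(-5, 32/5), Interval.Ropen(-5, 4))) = {-5, 32/5}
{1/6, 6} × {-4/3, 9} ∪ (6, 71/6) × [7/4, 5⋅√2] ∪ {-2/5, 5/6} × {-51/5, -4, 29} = ({1/6, 6} × {-4/3, 9}) ∪ ({-2/5, 5/6} × {-51/5, -4, 29}) ∪ ((6, 71/6) × [7/4, 5⋅√2])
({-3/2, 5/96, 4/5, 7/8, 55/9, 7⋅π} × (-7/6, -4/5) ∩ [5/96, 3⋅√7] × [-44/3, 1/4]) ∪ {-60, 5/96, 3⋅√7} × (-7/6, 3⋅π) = ({5/96, 4/5, 7/8, 55/9} × (-7/6, -4/5)) ∪ ({-60, 5/96, 3⋅√7} × (-7/6, 3⋅π))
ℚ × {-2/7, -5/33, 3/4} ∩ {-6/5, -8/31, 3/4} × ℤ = ∅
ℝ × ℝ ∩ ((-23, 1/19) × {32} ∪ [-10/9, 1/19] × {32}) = (-23, 1/19] × {32}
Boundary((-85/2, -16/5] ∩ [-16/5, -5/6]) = {-16/5}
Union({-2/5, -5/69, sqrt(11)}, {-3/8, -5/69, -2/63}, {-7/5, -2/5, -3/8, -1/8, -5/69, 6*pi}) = {-7/5, -2/5, -3/8, -1/8, -5/69, -2/63, sqrt(11), 6*pi}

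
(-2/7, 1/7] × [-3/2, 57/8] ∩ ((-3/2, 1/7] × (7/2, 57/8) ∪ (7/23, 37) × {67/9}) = (-2/7, 1/7] × (7/2, 57/8)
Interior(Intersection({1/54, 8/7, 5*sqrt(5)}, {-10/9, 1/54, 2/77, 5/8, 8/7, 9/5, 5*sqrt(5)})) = EmptySet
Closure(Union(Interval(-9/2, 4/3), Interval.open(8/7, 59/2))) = Interval(-9/2, 59/2)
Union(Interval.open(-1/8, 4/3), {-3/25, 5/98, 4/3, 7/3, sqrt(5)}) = Union({7/3, sqrt(5)}, Interval.Lopen(-1/8, 4/3))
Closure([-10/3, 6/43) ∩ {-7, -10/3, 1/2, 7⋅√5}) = {-10/3}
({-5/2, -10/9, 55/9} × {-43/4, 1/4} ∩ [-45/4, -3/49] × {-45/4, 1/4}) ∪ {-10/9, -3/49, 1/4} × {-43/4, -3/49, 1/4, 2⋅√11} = ({-5/2, -10/9} × {1/4}) ∪ ({-10/9, -3/49, 1/4} × {-43/4, -3/49, 1/4, 2⋅√11})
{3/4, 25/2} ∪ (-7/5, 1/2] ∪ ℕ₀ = (-7/5, 1/2] ∪ ℕ₀ ∪ {3/4, 25/2}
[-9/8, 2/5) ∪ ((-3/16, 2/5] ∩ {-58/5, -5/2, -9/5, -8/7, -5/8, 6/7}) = [-9/8, 2/5)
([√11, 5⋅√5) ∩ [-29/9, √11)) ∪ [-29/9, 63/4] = [-29/9, 63/4]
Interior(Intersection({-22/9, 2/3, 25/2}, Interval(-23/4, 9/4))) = EmptySet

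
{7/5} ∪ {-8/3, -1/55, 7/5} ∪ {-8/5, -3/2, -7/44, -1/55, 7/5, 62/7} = {-8/3, -8/5, -3/2, -7/44, -1/55, 7/5, 62/7}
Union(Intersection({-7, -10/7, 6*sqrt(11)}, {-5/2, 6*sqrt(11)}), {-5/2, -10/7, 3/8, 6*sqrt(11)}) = {-5/2, -10/7, 3/8, 6*sqrt(11)}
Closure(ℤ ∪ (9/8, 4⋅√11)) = ℤ ∪ [9/8, 4⋅√11]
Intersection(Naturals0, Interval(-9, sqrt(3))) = Range(0, 2, 1)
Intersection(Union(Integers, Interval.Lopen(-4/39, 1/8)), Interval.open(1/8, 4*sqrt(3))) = Range(1, 7, 1)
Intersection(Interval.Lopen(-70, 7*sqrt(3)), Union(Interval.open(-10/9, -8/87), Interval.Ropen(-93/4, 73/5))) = Interval(-93/4, 7*sqrt(3))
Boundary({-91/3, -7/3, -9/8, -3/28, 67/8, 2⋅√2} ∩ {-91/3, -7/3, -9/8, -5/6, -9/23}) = {-91/3, -7/3, -9/8}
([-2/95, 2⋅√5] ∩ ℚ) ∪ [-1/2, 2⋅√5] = [-1/2, 2⋅√5] ∪ (ℚ ∩ [-2/95, 2⋅√5])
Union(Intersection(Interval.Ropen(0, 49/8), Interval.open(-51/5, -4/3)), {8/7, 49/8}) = {8/7, 49/8}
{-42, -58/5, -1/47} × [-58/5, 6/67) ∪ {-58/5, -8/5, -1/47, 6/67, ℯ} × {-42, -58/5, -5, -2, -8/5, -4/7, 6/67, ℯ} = ({-42, -58/5, -1/47} × [-58/5, 6/67)) ∪ ({-58/5, -8/5, -1/47, 6/67, ℯ} × {-42, -58/5, -5, -2, -8/5, -4/7, 6/67, ℯ})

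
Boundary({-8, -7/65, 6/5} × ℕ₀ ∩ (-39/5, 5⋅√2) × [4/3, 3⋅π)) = {-7/65, 6/5} × {2, 3, …, 9}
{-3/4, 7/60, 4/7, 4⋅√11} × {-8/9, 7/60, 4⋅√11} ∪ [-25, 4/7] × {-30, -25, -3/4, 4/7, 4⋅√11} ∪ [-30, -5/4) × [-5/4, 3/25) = ([-30, -5/4) × [-5/4, 3/25)) ∪ ([-25, 4/7] × {-30, -25, -3/4, 4/7, 4⋅√11}) ∪ ({-3/4, 7/60, 4/7, 4⋅√11} × {-8/9, 7/60, 4⋅√11})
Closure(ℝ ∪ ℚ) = ℝ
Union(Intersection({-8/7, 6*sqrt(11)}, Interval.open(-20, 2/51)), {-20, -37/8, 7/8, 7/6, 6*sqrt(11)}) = {-20, -37/8, -8/7, 7/8, 7/6, 6*sqrt(11)}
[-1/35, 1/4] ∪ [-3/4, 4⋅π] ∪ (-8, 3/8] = (-8, 4⋅π]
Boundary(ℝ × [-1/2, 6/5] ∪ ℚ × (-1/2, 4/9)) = ℝ × {-1/2, 6/5}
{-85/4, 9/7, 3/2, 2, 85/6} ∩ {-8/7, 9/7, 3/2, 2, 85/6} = {9/7, 3/2, 2, 85/6}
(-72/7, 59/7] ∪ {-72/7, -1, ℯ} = [-72/7, 59/7]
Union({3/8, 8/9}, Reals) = Reals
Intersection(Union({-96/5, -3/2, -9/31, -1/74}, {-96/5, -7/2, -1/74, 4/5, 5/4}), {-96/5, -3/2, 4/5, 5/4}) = {-96/5, -3/2, 4/5, 5/4}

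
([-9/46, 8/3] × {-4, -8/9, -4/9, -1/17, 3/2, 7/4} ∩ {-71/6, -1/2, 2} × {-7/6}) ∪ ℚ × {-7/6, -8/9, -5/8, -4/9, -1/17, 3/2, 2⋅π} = ℚ × {-7/6, -8/9, -5/8, -4/9, -1/17, 3/2, 2⋅π}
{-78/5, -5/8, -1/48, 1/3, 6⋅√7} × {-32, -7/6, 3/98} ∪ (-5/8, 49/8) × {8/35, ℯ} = ((-5/8, 49/8) × {8/35, ℯ}) ∪ ({-78/5, -5/8, -1/48, 1/3, 6⋅√7} × {-32, -7/6, 3/98})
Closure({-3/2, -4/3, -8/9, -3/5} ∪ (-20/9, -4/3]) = [-20/9, -4/3] ∪ {-8/9, -3/5}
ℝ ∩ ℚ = ℚ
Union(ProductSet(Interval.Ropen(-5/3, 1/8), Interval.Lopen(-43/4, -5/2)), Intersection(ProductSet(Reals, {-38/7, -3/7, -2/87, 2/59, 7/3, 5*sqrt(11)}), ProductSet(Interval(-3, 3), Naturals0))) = ProductSet(Interval.Ropen(-5/3, 1/8), Interval.Lopen(-43/4, -5/2))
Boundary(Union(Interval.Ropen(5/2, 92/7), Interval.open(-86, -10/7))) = {-86, -10/7, 5/2, 92/7}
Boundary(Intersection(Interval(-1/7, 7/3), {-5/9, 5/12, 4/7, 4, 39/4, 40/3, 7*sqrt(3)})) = {5/12, 4/7}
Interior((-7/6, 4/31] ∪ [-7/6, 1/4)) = (-7/6, 1/4)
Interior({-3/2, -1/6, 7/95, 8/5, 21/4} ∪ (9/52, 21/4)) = (9/52, 21/4)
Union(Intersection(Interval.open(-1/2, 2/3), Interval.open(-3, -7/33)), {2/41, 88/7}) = Union({2/41, 88/7}, Interval.open(-1/2, -7/33))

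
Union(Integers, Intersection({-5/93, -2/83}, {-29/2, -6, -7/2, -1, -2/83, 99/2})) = Union({-2/83}, Integers)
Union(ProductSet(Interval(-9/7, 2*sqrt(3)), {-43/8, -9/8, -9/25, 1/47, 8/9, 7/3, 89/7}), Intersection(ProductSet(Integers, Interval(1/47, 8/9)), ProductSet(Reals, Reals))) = Union(ProductSet(Integers, Interval(1/47, 8/9)), ProductSet(Interval(-9/7, 2*sqrt(3)), {-43/8, -9/8, -9/25, 1/47, 8/9, 7/3, 89/7}))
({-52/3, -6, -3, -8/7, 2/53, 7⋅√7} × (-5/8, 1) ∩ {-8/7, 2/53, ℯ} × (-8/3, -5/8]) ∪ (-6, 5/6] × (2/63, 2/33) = (-6, 5/6] × (2/63, 2/33)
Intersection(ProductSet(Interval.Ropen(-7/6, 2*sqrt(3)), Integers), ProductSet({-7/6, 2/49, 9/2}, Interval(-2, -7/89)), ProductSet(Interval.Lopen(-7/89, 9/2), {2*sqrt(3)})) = EmptySet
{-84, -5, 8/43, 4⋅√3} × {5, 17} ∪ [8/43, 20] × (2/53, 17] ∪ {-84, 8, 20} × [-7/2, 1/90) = ({-84, 8, 20} × [-7/2, 1/90)) ∪ ([8/43, 20] × (2/53, 17]) ∪ ({-84, -5, 8/43, 4⋅√3} × {5, 17})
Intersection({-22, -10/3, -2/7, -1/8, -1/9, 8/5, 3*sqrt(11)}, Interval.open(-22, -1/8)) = {-10/3, -2/7}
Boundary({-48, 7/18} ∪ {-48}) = {-48, 7/18}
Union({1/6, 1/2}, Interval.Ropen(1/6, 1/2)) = Interval(1/6, 1/2)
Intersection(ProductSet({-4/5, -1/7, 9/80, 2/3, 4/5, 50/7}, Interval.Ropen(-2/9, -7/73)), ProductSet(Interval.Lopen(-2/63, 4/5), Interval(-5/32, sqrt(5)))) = ProductSet({9/80, 2/3, 4/5}, Interval.Ropen(-5/32, -7/73))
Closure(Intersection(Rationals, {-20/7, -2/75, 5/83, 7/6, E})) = {-20/7, -2/75, 5/83, 7/6}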